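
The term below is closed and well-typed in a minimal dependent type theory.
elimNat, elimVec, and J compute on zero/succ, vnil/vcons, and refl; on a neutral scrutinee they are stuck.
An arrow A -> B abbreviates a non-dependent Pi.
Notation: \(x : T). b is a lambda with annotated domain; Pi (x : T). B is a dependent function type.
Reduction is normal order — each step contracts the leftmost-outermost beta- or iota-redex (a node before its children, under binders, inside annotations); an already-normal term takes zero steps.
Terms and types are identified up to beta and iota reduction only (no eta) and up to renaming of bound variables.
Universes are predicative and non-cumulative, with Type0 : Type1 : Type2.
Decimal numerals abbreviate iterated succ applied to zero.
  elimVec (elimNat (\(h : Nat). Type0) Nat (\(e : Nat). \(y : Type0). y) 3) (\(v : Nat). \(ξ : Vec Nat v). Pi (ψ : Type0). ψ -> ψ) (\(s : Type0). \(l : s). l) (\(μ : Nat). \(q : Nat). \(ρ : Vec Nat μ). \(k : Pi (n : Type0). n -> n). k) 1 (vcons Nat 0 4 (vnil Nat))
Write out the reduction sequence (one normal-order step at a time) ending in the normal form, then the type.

normal-order reduction:
  elimVec (elimNat (\(h : Nat). Type0) Nat (\(e : Nat). \(y : Type0). y) 3) (\(v : Nat). \(ξ : Vec Nat v). Pi (ψ : Type0). ψ -> ψ) (\(s : Type0). \(l : s). l) (\(μ : Nat). \(q : Nat). \(ρ : Vec Nat μ). \(k : Pi (n : Type0). n -> n). k) 1 (vcons Nat 0 4 (vnil Nat))
  ~> (\(h : Nat). \(e : Nat). \(y : Vec Nat h). \(v : Pi (ξ : Type0). ξ -> ξ). v) 0 4 (vnil Nat) (elimVec (elimNat (\(ψ : Nat). Type0) Nat (\(s : Nat). \(l : Type0). l) 3) (\(μ : Nat). \(q : Vec Nat μ). Pi (ρ : Type0). ρ -> ρ) (\(k : Type0). \(n : k). n) (\(d : Nat). \(θ : Nat). \(κ : Vec Nat d). \(σ : Pi (χ : Type0). χ -> χ). σ) 0 (vnil Nat))
  ~> (\(h : Nat). \(e : Vec Nat 0). \(y : Pi (v : Type0). v -> v). y) 4 (vnil Nat) (elimVec (elimNat (\(ξ : Nat). Type0) Nat (\(ψ : Nat). \(s : Type0). s) 3) (\(l : Nat). \(μ : Vec Nat l). Pi (q : Type0). q -> q) (\(ρ : Type0). \(k : ρ). k) (\(n : Nat). \(d : Nat). \(θ : Vec Nat n). \(κ : Pi (σ : Type0). σ -> σ). κ) 0 (vnil Nat))
  ~> (\(h : Vec Nat 0). \(e : Pi (y : Type0). y -> y). e) (vnil Nat) (elimVec (elimNat (\(v : Nat). Type0) Nat (\(ξ : Nat). \(ψ : Type0). ψ) 3) (\(s : Nat). \(l : Vec Nat s). Pi (μ : Type0). μ -> μ) (\(q : Type0). \(ρ : q). ρ) (\(k : Nat). \(n : Nat). \(d : Vec Nat k). \(θ : Pi (κ : Type0). κ -> κ). θ) 0 (vnil Nat))
  ~> (\(h : Pi (e : Type0). e -> e). h) (elimVec (elimNat (\(y : Nat). Type0) Nat (\(v : Nat). \(ξ : Type0). ξ) 3) (\(ψ : Nat). \(s : Vec Nat ψ). Pi (l : Type0). l -> l) (\(μ : Type0). \(q : μ). q) (\(ρ : Nat). \(k : Nat). \(n : Vec Nat ρ). \(d : Pi (θ : Type0). θ -> θ). d) 0 (vnil Nat))
  ~> elimVec (elimNat (\(h : Nat). Type0) Nat (\(e : Nat). \(y : Type0). y) 3) (\(v : Nat). \(ξ : Vec Nat v). Pi (ψ : Type0). ψ -> ψ) (\(s : Type0). \(l : s). l) (\(μ : Nat). \(q : Nat). \(ρ : Vec Nat μ). \(k : Pi (n : Type0). n -> n). k) 0 (vnil Nat)
  ~> \(h : Type0). \(e : h). e
type:
  Pi (h : Type0). h -> h


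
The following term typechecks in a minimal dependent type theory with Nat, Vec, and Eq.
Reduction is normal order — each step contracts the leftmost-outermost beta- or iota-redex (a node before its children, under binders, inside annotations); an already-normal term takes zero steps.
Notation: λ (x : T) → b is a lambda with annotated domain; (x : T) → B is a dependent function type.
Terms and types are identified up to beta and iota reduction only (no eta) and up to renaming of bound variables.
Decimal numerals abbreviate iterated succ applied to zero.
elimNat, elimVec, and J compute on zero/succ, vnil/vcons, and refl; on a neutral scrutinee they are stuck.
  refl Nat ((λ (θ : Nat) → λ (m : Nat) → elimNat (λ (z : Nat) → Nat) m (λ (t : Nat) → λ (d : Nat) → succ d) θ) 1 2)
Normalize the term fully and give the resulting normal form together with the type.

reduced normal form:
  refl Nat 3
the term's type:
  Eq Nat 3 3


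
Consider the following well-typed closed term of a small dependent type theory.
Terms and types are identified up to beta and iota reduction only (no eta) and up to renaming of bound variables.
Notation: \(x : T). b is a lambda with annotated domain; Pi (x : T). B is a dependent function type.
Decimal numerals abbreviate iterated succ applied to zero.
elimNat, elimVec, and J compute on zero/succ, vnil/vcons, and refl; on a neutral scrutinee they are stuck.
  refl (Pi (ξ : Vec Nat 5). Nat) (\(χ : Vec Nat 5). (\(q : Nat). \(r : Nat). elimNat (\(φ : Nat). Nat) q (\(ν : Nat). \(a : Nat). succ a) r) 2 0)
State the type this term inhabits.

type:
  Eq (Pi (ξ : Vec Nat 5). Nat) (\(χ : Vec Nat 5). 2) (\(q : Vec Nat 5). 2)


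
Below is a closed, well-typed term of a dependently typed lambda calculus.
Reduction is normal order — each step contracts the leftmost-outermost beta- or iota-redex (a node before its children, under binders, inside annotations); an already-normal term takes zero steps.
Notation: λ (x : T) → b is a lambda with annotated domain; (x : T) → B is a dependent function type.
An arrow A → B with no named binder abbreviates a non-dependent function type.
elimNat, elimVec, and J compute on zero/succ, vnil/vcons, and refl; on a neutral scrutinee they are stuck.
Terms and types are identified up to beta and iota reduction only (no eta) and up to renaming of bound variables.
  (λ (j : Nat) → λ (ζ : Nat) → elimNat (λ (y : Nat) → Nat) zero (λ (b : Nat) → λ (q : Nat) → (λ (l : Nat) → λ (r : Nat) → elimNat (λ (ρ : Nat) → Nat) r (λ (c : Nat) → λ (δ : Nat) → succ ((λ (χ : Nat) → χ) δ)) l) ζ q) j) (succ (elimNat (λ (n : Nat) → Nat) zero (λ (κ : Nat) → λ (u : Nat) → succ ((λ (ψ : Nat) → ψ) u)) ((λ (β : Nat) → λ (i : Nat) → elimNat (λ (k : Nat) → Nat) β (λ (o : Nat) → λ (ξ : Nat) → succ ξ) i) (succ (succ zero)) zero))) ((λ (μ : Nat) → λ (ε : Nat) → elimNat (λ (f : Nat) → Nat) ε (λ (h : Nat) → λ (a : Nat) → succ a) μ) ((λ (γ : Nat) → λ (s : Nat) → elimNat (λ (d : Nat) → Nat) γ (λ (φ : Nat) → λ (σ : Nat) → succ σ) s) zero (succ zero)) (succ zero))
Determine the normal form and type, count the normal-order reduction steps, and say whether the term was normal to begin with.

resulting normal form:
  succ (succ (succ (succ (succ (succ zero)))))
inferred type:
  Nat
reduction steps (normal order): 67
already normal: no
first redex: a beta-redex


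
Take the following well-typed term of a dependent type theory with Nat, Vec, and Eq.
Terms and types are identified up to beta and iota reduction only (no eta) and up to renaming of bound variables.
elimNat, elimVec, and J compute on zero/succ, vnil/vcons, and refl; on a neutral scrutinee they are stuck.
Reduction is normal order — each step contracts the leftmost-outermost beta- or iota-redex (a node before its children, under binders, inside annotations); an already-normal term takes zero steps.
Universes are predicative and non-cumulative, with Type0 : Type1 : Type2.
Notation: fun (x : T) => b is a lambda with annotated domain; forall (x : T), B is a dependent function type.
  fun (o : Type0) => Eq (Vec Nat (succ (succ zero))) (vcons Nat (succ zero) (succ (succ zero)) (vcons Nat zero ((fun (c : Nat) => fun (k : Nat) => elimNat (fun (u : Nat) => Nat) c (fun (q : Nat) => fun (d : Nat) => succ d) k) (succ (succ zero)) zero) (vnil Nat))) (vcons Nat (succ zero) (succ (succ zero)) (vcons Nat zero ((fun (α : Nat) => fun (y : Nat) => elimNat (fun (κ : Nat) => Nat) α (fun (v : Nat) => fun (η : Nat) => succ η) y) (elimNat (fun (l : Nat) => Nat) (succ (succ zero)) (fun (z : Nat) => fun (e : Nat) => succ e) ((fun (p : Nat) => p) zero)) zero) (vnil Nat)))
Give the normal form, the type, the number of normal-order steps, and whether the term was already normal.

normal form:
  fun (o : Type0) => Eq (Vec Nat (succ (succ zero))) (vcons Nat (succ zero) (succ (succ zero)) (vcons Nat zero (succ (succ zero)) (vnil Nat))) (vcons Nat (succ zero) (succ (succ zero)) (vcons Nat zero (succ (succ zero)) (vnil Nat)))
the term's type:
  forall (o : Type0), Type0
steps to reach normal form (normal order): 8
started in normal form: no
first redex: a beta-redex


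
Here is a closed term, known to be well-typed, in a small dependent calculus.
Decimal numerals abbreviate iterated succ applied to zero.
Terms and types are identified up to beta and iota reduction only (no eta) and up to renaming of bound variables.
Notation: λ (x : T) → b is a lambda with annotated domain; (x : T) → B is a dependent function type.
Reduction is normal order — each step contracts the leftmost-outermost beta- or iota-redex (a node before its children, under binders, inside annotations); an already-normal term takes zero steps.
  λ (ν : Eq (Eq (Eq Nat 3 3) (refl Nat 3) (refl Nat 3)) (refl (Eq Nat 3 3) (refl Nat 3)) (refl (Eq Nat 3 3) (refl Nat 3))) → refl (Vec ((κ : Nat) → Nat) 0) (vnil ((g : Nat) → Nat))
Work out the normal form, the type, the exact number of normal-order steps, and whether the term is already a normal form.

normal form:
  λ (ν : Eq (Eq (Eq Nat 3 3) (refl Nat 3) (refl Nat 3)) (refl (Eq Nat 3 3) (refl Nat 3)) (refl (Eq Nat 3 3) (refl Nat 3))) → refl (Vec ((κ : Nat) → Nat) 0) (vnil ((g : Nat) → Nat))
type:
  (ν : Eq (Eq (Eq Nat 3 3) (refl Nat 3) (refl Nat 3)) (refl (Eq Nat 3 3) (refl Nat 3)) (refl (Eq Nat 3 3) (refl Nat 3))) → Eq (Vec ((κ : Nat) → Nat) 0) (vnil ((g : Nat) → Nat)) (vnil ((e : Nat) → Nat))
normal-order step count: 0
already normal: yes


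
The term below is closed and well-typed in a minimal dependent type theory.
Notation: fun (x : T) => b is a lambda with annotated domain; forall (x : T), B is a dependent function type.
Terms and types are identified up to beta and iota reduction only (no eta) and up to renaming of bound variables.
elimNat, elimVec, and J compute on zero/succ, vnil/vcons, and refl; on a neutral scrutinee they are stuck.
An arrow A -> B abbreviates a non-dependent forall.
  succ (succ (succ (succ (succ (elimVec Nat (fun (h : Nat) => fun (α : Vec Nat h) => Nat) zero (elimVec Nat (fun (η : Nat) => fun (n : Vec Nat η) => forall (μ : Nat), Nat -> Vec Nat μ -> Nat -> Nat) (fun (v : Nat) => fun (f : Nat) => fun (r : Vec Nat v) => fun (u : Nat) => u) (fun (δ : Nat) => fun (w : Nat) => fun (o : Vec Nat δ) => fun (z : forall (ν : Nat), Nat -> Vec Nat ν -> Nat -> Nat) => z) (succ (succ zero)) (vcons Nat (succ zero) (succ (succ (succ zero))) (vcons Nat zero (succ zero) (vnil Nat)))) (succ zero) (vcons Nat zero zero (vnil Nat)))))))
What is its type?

inferred type:
  Nat


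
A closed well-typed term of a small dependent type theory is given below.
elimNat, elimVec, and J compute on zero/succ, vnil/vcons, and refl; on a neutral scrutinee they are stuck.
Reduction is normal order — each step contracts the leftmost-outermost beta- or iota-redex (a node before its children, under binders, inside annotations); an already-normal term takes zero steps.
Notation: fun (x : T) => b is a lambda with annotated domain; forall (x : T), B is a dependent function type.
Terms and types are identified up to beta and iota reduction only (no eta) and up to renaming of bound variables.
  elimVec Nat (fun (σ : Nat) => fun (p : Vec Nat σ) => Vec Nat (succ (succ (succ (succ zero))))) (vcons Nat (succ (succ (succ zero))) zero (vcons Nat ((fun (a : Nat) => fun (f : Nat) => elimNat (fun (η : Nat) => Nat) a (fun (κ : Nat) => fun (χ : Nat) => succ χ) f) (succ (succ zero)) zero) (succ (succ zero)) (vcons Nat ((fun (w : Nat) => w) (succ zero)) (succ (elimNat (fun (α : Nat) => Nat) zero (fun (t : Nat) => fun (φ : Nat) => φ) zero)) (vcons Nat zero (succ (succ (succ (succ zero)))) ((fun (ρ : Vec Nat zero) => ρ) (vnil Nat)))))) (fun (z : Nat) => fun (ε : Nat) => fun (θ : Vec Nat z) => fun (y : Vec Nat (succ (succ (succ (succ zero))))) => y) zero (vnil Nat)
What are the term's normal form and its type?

resulting normal form:
  vcons Nat (succ (succ (succ zero))) zero (vcons Nat (succ (succ zero)) (succ (succ zero)) (vcons Nat (succ zero) (succ zero) (vcons Nat zero (succ (succ (succ (succ zero)))) (vnil Nat))))
inferred type:
  Vec Nat (succ (succ (succ (succ zero))))


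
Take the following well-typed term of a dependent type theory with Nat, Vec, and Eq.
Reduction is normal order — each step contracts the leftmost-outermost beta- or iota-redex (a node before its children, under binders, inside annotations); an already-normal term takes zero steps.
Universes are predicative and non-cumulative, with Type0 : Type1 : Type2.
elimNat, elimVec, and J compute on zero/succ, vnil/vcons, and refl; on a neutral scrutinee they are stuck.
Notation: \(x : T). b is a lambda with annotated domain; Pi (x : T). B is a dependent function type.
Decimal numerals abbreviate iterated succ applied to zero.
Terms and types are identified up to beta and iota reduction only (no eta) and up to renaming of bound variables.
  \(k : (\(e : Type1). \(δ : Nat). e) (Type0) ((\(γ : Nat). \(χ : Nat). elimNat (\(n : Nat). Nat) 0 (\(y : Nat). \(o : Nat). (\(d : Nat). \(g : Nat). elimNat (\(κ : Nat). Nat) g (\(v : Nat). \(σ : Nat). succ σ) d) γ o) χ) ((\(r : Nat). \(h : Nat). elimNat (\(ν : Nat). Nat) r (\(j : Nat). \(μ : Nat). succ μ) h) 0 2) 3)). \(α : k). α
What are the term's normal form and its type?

reduced normal form:
  \(k : Type0). \(e : k). e
inferred type:
  Pi (k : Type0). Pi (e : k). k
observation: reduction starts at a beta-redex, and 2 normal-order steps reach the normal form.


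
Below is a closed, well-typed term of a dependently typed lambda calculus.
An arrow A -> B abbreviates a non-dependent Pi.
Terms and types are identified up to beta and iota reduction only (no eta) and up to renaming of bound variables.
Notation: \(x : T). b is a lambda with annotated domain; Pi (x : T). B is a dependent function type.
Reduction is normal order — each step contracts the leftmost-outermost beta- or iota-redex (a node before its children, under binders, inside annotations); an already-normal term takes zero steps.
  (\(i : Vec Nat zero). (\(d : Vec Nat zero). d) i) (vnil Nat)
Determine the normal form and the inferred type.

normal form:
  vnil Nat
type:
  Vec Nat zero
observation: contracting a beta-redex first, the term normalizes in 2 steps.


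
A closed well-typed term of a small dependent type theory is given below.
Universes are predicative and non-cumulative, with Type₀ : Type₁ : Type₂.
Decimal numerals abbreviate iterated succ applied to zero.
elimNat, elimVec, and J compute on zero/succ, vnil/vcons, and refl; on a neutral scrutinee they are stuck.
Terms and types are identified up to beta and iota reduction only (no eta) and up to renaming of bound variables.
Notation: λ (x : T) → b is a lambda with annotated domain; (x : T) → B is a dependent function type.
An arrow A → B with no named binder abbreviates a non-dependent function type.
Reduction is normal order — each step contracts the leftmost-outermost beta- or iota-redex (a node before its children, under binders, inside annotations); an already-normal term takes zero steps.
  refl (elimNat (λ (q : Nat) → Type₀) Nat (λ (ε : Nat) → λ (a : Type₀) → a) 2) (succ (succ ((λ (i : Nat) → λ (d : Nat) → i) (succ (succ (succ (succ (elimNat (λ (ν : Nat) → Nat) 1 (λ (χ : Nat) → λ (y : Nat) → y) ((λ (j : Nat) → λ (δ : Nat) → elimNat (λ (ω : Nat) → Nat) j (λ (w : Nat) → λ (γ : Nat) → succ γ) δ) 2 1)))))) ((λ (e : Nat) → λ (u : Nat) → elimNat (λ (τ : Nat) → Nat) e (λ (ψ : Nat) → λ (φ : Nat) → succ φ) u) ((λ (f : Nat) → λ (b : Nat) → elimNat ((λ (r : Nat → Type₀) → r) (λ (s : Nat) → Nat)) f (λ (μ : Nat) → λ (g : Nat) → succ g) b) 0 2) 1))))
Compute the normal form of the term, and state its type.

normal form:
  refl Nat 7
inferred type:
  Eq Nat 7 7


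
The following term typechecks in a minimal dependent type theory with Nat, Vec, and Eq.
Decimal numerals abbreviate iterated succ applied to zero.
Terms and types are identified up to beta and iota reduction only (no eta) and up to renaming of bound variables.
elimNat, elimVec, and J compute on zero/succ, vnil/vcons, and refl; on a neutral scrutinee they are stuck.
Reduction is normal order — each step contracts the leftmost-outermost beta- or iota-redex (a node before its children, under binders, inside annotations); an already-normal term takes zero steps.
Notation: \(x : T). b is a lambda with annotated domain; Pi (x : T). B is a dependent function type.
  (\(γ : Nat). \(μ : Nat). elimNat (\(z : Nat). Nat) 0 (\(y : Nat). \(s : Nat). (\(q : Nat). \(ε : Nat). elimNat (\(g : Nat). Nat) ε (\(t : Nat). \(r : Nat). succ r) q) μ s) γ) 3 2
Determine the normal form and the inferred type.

resulting normal form:
  6
the term's type:
  Nat
observation: contracting a beta-redex first, the term normalizes in 39 steps.


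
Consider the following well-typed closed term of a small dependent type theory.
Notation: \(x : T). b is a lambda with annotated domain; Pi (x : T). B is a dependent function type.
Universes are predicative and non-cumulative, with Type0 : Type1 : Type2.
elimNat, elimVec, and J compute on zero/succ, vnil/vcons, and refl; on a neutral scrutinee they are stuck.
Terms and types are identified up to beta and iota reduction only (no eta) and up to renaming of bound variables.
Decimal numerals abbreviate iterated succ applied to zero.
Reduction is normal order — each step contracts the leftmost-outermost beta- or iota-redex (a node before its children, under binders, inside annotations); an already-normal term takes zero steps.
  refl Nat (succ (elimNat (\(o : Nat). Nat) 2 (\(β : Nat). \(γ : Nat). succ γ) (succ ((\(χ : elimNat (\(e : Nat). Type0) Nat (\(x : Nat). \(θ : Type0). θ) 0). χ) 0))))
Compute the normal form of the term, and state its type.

normal form:
  refl Nat 4
inferred type:
  Eq Nat 4 4


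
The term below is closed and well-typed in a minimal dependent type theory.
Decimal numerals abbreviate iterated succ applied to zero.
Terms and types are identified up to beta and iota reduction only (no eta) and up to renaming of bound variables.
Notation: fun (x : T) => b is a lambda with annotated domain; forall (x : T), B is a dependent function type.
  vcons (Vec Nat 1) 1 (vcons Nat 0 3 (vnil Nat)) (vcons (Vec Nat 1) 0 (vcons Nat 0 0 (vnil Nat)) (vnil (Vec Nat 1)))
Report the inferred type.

type:
  Vec (Vec Nat 1) 2


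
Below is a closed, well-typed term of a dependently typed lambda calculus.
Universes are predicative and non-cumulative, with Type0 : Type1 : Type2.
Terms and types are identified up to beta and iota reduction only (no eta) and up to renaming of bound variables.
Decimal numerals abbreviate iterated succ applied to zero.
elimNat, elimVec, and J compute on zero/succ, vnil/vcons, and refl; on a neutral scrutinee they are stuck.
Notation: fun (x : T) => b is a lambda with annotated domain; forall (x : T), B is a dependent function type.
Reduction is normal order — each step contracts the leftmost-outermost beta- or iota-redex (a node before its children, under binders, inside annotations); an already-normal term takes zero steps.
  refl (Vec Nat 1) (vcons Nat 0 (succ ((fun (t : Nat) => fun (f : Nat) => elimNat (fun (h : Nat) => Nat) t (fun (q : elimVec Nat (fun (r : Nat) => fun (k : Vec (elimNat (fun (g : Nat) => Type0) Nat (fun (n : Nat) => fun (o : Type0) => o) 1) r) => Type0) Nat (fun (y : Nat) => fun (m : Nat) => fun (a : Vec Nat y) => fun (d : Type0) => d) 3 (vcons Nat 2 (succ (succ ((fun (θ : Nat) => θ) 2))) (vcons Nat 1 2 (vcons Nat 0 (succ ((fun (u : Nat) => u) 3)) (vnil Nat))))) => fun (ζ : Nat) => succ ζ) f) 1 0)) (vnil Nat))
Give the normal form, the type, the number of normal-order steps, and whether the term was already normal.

resulting normal form:
  refl (Vec Nat 1) (vcons Nat 0 2 (vnil Nat))
type:
  Eq (Vec Nat 1) (vcons Nat 0 2 (vnil Nat)) (vcons Nat 0 2 (vnil Nat))
steps to reach normal form (normal order): 3
already normal: no
first contracted redex: a beta-redex


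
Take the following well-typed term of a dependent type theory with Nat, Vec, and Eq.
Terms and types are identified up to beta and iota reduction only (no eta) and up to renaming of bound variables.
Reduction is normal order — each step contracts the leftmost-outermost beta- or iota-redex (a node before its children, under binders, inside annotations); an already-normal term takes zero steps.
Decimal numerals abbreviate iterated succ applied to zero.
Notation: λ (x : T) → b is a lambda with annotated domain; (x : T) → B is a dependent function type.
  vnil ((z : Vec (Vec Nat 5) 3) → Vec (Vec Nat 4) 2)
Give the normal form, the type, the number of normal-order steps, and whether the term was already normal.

reduced normal form:
  vnil ((z : Vec (Vec Nat 5) 3) → Vec (Vec Nat 4) 2)
type:
  Vec ((z : Vec (Vec Nat 5) 3) → Vec (Vec Nat 4) 2) 0
reduction steps (normal order): 0
started in normal form: yes


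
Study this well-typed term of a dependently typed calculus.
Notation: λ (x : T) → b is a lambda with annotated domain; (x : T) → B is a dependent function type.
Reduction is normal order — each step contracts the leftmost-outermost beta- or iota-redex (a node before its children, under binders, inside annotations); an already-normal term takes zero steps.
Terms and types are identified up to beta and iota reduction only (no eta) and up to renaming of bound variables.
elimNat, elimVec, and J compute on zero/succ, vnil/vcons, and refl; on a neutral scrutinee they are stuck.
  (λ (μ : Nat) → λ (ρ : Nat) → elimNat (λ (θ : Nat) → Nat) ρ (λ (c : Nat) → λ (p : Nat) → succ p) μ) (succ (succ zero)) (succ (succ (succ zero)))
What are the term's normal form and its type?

resulting normal form:
  succ (succ (succ (succ (succ zero))))
inferred type:
  Nat


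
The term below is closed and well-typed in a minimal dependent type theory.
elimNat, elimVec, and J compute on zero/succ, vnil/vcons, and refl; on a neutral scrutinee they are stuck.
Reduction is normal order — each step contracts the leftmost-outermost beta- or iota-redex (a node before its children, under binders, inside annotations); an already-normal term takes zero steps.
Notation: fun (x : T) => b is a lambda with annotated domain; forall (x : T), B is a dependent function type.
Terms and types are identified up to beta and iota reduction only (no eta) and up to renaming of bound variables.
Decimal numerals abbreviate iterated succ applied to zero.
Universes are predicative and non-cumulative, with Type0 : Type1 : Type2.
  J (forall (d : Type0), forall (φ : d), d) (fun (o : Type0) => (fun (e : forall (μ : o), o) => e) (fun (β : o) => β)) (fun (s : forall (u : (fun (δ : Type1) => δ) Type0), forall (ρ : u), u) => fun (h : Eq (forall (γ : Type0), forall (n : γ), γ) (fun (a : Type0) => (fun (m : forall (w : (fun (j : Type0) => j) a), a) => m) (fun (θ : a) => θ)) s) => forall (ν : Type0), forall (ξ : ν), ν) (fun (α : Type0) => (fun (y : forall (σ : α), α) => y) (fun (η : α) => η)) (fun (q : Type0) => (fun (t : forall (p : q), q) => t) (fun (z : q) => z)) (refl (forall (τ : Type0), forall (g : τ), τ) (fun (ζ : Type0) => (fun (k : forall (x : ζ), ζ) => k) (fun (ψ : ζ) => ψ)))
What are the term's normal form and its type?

resulting normal form:
  fun (d : Type0) => fun (φ : d) => φ
the term's type:
  forall (d : Type0), forall (φ : d), d


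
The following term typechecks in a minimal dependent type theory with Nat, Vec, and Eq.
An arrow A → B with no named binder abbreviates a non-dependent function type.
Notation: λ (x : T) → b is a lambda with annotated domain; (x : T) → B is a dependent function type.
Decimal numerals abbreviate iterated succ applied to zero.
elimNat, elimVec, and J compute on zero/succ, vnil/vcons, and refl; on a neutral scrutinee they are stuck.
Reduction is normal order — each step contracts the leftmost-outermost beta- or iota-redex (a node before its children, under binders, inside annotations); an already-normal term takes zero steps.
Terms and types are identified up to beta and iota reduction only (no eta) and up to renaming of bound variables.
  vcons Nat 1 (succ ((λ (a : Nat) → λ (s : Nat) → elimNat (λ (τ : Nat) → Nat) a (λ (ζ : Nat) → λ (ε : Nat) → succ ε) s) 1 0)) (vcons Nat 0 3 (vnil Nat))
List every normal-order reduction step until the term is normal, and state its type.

reduction (normal order):
  vcons Nat 1 (succ ((λ (a : Nat) → λ (s : Nat) → elimNat (λ (τ : Nat) → Nat) a (λ (ζ : Nat) → λ (ε : Nat) → succ ε) s) 1 0)) (vcons Nat 0 3 (vnil Nat))
  ~> vcons Nat 1 (succ ((λ (a : Nat) → elimNat (λ (s : Nat) → Nat) 1 (λ (τ : Nat) → λ (ζ : Nat) → succ ζ) a) 0)) (vcons Nat 0 3 (vnil Nat))
  ~> vcons Nat 1 (succ (elimNat (λ (a : Nat) → Nat) 1 (λ (s : Nat) → λ (τ : Nat) → succ τ) 0)) (vcons Nat 0 3 (vnil Nat))
  ~> vcons Nat 1 2 (vcons Nat 0 3 (vnil Nat))
the term's type:
  Vec Nat 2


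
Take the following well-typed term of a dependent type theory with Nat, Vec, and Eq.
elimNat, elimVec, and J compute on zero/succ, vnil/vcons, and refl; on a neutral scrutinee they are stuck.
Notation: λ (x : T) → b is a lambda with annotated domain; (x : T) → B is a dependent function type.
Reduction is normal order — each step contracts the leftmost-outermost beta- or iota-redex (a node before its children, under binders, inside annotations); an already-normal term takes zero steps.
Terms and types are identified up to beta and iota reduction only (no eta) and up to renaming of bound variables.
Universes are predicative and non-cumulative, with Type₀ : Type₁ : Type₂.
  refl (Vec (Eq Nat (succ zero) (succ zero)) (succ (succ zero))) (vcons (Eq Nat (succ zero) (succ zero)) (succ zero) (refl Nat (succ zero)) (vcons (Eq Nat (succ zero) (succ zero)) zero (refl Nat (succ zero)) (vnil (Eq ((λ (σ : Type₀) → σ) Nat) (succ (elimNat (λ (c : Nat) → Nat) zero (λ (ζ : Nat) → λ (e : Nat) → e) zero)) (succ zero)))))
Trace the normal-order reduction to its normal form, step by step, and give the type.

normal-order reduction sequence:
  refl (Vec (Eq Nat (succ zero) (succ zero)) (succ (succ zero))) (vcons (Eq Nat (succ zero) (succ zero)) (succ zero) (refl Nat (succ zero)) (vcons (Eq Nat (succ zero) (succ zero)) zero (refl Nat (succ zero)) (vnil (Eq ((λ (σ : Type₀) → σ) Nat) (succ (elimNat (λ (c : Nat) → Nat) zero (λ (ζ : Nat) → λ (e : Nat) → e) zero)) (succ zero)))))
  ~> refl (Vec (Eq Nat (succ zero) (succ zero)) (succ (succ zero))) (vcons (Eq Nat (succ zero) (succ zero)) (succ zero) (refl Nat (succ zero)) (vcons (Eq Nat (succ zero) (succ zero)) zero (refl Nat (succ zero)) (vnil (Eq Nat (succ (elimNat (λ (σ : Nat) → Nat) zero (λ (c : Nat) → λ (ζ : Nat) → ζ) zero)) (succ zero)))))
  ~> refl (Vec (Eq Nat (succ zero) (succ zero)) (succ (succ zero))) (vcons (Eq Nat (succ zero) (succ zero)) (succ zero) (refl Nat (succ zero)) (vcons (Eq Nat (succ zero) (succ zero)) zero (refl Nat (succ zero)) (vnil (Eq Nat (succ zero) (succ zero)))))
inferred type:
  Eq (Vec (Eq Nat (succ zero) (succ zero)) (succ (succ zero))) (vcons (Eq Nat (succ zero) (succ zero)) (succ zero) (refl Nat (succ zero)) (vcons (Eq Nat (succ zero) (succ zero)) zero (refl Nat (succ zero)) (vnil (Eq Nat (succ zero) (succ zero))))) (vcons (Eq Nat (succ zero) (succ zero)) (succ zero) (refl Nat (succ zero)) (vcons (Eq Nat (succ zero) (succ zero)) zero (refl Nat (succ zero)) (vnil (Eq Nat (succ zero) (succ zero)))))


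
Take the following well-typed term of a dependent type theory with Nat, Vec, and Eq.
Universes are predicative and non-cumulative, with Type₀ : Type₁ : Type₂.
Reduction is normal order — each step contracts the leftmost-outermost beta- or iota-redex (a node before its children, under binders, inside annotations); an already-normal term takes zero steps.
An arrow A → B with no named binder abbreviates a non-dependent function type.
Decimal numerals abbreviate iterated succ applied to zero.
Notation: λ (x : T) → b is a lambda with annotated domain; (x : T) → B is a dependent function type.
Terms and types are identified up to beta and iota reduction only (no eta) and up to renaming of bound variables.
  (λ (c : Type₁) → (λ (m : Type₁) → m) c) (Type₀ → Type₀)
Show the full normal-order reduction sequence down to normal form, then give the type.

reduction (normal order):
  (λ (c : Type₁) → (λ (m : Type₁) → m) c) (Type₀ → Type₀)
  ~> (λ (c : Type₁) → c) (Type₀ → Type₀)
  ~> Type₀ → Type₀
the term's type:
  Type₁


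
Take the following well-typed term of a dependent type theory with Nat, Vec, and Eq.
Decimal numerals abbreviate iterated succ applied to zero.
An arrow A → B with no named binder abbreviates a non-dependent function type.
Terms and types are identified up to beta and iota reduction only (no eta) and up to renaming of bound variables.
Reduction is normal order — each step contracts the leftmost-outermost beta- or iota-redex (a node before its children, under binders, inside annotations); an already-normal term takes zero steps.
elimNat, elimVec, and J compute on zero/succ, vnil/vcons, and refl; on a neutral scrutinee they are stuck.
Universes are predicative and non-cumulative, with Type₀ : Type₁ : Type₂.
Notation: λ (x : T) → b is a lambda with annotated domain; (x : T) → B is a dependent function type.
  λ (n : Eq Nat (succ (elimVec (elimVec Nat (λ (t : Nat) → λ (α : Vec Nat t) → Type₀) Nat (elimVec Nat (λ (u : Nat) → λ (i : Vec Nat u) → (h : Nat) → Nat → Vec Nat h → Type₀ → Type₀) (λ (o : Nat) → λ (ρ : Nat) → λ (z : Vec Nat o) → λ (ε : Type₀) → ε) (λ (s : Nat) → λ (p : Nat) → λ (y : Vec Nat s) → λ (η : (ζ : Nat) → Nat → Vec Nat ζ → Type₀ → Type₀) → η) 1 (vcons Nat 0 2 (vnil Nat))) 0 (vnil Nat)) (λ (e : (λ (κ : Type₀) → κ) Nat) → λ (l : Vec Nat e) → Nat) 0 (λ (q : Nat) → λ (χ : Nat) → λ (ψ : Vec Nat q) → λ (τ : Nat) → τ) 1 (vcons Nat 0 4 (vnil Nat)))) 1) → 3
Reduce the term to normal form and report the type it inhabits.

normal form:
  λ (n : Eq Nat 1 1) → 3
type:
  Eq Nat 1 1 → Nat
observation: contracting an elimVec iota-redex first, the term normalizes in 6 steps.


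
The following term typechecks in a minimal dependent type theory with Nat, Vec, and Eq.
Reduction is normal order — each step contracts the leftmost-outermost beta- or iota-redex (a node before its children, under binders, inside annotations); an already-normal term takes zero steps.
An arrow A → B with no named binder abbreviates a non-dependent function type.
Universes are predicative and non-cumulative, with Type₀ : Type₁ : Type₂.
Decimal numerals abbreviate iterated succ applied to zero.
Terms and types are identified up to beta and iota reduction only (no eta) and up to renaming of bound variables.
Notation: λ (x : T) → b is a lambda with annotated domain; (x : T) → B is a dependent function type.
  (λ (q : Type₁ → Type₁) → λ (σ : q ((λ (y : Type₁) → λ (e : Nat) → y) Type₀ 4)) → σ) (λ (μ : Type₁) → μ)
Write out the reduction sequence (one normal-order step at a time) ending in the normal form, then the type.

normal-order reduction:
  (λ (q : Type₁ → Type₁) → λ (σ : q ((λ (y : Type₁) → λ (e : Nat) → y) Type₀ 4)) → σ) (λ (μ : Type₁) → μ)
  ~> λ (q : (λ (σ : Type₁) → σ) ((λ (y : Type₁) → λ (e : Nat) → y) Type₀ 4)) → q
  ~> λ (q : (λ (σ : Type₁) → λ (y : Nat) → σ) Type₀ 4) → q
  ~> λ (q : (λ (σ : Nat) → Type₀) 4) → q
  ~> λ (q : Type₀) → q
inferred type:
  Type₀ → Type₀


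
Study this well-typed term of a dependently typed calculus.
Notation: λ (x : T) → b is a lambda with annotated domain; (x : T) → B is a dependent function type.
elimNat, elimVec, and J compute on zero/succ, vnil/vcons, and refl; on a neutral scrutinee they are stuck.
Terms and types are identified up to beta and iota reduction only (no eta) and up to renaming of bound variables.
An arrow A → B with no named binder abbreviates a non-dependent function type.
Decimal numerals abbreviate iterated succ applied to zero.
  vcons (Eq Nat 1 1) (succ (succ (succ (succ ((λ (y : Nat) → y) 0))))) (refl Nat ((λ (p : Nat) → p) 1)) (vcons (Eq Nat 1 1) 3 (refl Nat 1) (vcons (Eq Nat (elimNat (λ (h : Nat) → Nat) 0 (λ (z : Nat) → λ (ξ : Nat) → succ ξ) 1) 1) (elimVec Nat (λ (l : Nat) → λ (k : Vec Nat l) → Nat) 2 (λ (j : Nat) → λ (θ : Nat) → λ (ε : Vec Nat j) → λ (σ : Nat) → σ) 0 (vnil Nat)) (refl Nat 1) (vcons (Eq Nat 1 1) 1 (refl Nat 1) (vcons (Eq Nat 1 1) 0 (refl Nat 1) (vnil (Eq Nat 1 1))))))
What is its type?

type:
  Vec (Eq Nat 1 1) 5


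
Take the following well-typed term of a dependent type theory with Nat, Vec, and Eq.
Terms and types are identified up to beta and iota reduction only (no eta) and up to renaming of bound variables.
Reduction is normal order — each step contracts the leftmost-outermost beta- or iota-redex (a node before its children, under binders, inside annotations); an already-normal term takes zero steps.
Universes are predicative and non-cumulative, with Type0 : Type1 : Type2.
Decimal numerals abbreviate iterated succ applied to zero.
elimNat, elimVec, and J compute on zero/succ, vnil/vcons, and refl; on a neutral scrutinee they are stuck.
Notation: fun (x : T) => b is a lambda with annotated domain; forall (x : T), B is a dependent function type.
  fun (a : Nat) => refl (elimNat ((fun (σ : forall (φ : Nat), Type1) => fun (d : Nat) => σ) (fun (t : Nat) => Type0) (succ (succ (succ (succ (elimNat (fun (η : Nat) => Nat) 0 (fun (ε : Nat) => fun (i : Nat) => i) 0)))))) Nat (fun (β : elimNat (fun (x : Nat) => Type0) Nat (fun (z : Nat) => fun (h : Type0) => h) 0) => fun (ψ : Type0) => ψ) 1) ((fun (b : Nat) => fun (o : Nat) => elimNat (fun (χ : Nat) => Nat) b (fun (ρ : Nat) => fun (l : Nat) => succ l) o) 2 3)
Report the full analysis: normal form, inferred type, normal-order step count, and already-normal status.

reduced normal form:
  fun (a : Nat) => refl Nat 5
type:
  forall (a : Nat), Eq Nat 5 5
steps to reach normal form (normal order): 16
started in normal form: no
first contracted redex: an elimNat iota-redex


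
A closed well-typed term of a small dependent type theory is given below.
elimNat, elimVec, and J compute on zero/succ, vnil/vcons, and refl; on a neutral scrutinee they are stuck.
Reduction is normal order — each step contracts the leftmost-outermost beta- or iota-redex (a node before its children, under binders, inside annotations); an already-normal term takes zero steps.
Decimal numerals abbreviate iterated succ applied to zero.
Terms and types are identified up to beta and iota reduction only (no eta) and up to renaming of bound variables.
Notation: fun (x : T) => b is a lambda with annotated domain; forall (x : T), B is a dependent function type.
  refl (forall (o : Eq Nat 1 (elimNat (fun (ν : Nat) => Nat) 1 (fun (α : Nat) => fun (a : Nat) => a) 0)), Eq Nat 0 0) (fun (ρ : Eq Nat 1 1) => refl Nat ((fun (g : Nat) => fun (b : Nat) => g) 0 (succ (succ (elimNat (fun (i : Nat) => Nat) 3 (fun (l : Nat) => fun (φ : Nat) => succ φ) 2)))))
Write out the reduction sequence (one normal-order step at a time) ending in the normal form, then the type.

normal-order reduction:
  refl (forall (o : Eq Nat 1 (elimNat (fun (ν : Nat) => Nat) 1 (fun (α : Nat) => fun (a : Nat) => a) 0)), Eq Nat 0 0) (fun (ρ : Eq Nat 1 1) => refl Nat ((fun (g : Nat) => fun (b : Nat) => g) 0 (succ (succ (elimNat (fun (i : Nat) => Nat) 3 (fun (l : Nat) => fun (φ : Nat) => succ φ) 2)))))
  ~> refl (forall (o : Eq Nat 1 1), Eq Nat 0 0) (fun (ν : Eq Nat 1 1) => refl Nat ((fun (α : Nat) => fun (a : Nat) => α) 0 (succ (succ (elimNat (fun (ρ : Nat) => Nat) 3 (fun (g : Nat) => fun (b : Nat) => succ b) 2)))))
  ~> refl (forall (o : Eq Nat 1 1), Eq Nat 0 0) (fun (ν : Eq Nat 1 1) => refl Nat ((fun (α : Nat) => 0) (succ (succ (elimNat (fun (a : Nat) => Nat) 3 (fun (ρ : Nat) => fun (g : Nat) => succ g) 2)))))
  ~> refl (forall (o : Eq Nat 1 1), Eq Nat 0 0) (fun (ν : Eq Nat 1 1) => refl Nat 0)
inferred type:
  Eq (forall (o : Eq Nat 1 1), Eq Nat 0 0) (fun (ν : Eq Nat 1 1) => refl Nat 0) (fun (α : Eq Nat 1 1) => refl Nat 0)


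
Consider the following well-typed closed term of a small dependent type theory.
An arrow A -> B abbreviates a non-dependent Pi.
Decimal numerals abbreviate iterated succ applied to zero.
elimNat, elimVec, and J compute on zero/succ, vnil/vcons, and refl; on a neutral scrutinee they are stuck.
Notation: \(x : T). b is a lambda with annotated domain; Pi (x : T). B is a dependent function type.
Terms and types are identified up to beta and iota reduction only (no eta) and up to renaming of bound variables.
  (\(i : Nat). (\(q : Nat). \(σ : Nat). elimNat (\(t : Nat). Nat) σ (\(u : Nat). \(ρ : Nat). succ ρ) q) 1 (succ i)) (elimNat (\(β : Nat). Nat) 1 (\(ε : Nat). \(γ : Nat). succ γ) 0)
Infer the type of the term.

the term's type:
  Nat


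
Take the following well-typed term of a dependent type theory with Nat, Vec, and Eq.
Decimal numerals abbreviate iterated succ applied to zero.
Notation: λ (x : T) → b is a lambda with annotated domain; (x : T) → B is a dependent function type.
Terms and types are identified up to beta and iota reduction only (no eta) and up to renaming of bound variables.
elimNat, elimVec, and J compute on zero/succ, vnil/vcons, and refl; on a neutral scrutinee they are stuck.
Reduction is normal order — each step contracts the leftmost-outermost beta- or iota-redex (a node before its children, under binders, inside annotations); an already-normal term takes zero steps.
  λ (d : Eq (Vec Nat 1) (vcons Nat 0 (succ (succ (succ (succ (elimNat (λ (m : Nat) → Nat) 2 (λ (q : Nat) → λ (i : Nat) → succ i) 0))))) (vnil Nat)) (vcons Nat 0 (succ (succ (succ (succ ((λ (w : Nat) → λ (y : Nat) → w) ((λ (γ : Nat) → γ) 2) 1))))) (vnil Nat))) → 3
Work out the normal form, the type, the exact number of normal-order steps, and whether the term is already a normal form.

normal form:
  λ (d : Eq (Vec Nat 1) (vcons Nat 0 6 (vnil Nat)) (vcons Nat 0 6 (vnil Nat))) → 3
the term's type:
  (d : Eq (Vec Nat 1) (vcons Nat 0 6 (vnil Nat)) (vcons Nat 0 6 (vnil Nat))) → Nat
steps to reach normal form (normal order): 4
term was already normal: no
first contracted redex: an elimNat iota-redex


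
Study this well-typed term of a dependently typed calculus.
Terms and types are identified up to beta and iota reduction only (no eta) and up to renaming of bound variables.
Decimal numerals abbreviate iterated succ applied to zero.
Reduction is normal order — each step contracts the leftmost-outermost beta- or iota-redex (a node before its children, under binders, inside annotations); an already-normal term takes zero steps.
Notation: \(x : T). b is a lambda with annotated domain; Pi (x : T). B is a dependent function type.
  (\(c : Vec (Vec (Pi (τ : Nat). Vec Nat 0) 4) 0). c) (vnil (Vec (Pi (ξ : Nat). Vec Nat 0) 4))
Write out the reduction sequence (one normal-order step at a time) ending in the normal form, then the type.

reduction (normal order):
  (\(c : Vec (Vec (Pi (τ : Nat). Vec Nat 0) 4) 0). c) (vnil (Vec (Pi (ξ : Nat). Vec Nat 0) 4))
  ~> vnil (Vec (Pi (c : Nat). Vec Nat 0) 4)
inferred type:
  Vec (Vec (Pi (c : Nat). Vec Nat 0) 4) 0


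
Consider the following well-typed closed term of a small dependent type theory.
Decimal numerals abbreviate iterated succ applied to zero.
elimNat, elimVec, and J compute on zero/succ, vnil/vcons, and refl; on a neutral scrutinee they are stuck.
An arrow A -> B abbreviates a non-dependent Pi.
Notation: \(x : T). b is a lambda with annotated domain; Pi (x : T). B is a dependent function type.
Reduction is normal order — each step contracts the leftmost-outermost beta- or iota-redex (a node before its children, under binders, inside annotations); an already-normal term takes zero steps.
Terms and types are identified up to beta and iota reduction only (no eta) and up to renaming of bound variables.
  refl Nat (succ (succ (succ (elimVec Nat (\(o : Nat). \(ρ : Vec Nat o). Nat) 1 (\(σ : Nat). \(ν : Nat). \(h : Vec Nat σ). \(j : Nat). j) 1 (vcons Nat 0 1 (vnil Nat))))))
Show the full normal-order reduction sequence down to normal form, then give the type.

reduction (normal order):
  refl Nat (succ (succ (succ (elimVec Nat (\(o : Nat). \(ρ : Vec Nat o). Nat) 1 (\(σ : Nat). \(ν : Nat). \(h : Vec Nat σ). \(j : Nat). j) 1 (vcons Nat 0 1 (vnil Nat))))))
  ~> refl Nat (succ (succ (succ ((\(o : Nat). \(ρ : Nat). \(σ : Vec Nat o). \(ν : Nat). ν) 0 1 (vnil Nat) (elimVec Nat (\(h : Nat). \(j : Vec Nat h). Nat) 1 (\(a : Nat). \(ε : Nat). \(y : Vec Nat a). \(γ : Nat). γ) 0 (vnil Nat))))))
  ~> refl Nat (succ (succ (succ ((\(o : Nat). \(ρ : Vec Nat 0). \(σ : Nat). σ) 1 (vnil Nat) (elimVec Nat (\(ν : Nat). \(h : Vec Nat ν). Nat) 1 (\(j : Nat). \(a : Nat). \(ε : Vec Nat j). \(y : Nat). y) 0 (vnil Nat))))))
  ~> refl Nat (succ (succ (succ ((\(o : Vec Nat 0). \(ρ : Nat). ρ) (vnil Nat) (elimVec Nat (\(σ : Nat). \(ν : Vec Nat σ). Nat) 1 (\(h : Nat). \(j : Nat). \(a : Vec Nat h). \(ε : Nat). ε) 0 (vnil Nat))))))
  ~> refl Nat (succ (succ (succ ((\(o : Nat). o) (elimVec Nat (\(ρ : Nat). \(σ : Vec Nat ρ). Nat) 1 (\(ν : Nat). \(h : Nat). \(j : Vec Nat ν). \(a : Nat). a) 0 (vnil Nat))))))
  ~> refl Nat (succ (succ (succ (elimVec Nat (\(o : Nat). \(ρ : Vec Nat o). Nat) 1 (\(σ : Nat). \(ν : Nat). \(h : Vec Nat σ). \(j : Nat). j) 0 (vnil Nat)))))
  ~> refl Nat 4
type:
  Eq Nat 4 4
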